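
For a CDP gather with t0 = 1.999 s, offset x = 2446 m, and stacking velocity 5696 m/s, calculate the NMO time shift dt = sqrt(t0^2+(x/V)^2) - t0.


x/Vnmo = 2446/5696 = 0.429424
(x/Vnmo)^2 = 0.184405
t0^2 = 3.996001
sqrt(3.996001 + 0.184405) = 2.044604
dt = 2.044604 - 1.999 = 0.045604

0.045604


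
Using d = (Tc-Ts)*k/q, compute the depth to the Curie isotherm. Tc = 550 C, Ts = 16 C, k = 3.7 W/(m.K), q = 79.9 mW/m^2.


T_Curie - T_surf = 550 - 16 = 534 C
Convert q to W/m^2: 79.9 mW/m^2 = 0.0799 W/m^2
d = 534 * 3.7 / 0.0799 = 24728.41 m

24728.41


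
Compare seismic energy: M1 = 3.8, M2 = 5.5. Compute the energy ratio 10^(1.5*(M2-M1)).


M2 - M1 = 5.5 - 3.8 = 1.7
1.5 * 1.7 = 2.55
ratio = 10^2.55 = 354.81

354.81


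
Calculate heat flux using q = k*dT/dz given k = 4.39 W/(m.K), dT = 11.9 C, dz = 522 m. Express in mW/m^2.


q = k * dT / dz * 1000
= 4.39 * 11.9 / 522 * 1000
= 0.100079 * 1000
= 100.0785 mW/m^2

100.0785


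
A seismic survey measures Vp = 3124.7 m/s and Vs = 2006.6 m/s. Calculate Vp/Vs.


Vp/Vs = 3124.7 / 2006.6
= 1.5572

1.5572


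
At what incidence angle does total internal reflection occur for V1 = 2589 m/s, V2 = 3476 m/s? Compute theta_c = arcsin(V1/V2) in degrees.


V1/V2 = 2589/3476 = 0.744822
theta_c = arcsin(0.744822) = 48.1438 degrees

48.1438


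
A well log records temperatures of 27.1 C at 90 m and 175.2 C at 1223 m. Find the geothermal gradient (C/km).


dT = 175.2 - 27.1 = 148.1 C
dz = 1223 - 90 = 1133 m
gradient = dT/dz * 1000 = 148.1/1133 * 1000 = 130.7149 C/km

130.7149


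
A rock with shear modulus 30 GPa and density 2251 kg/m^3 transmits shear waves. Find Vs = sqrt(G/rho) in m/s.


Convert G to Pa: G = 30e9 Pa
Compute G/rho = 30e9 / 2251 = 13327410.04
Vs = sqrt(13327410.04) = 3650.67 m/s

3650.67


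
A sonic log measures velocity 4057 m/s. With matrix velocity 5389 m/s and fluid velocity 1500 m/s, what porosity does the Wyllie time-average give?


1/V - 1/Vm = 1/4057 - 1/5389 = 6.092e-05
1/Vf - 1/Vm = 1/1500 - 1/5389 = 0.0004811
phi = 6.092e-05 / 0.0004811 = 0.1266

0.1266


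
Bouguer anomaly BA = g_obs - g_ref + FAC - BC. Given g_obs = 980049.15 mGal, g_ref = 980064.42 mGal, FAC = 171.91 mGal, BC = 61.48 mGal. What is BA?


BA = g_obs - g_ref + FAC - BC
= 980049.15 - 980064.42 + 171.91 - 61.48
= 95.16 mGal

95.16


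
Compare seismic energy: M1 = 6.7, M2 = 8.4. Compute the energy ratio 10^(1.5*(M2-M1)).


M2 - M1 = 8.4 - 6.7 = 1.7
1.5 * 1.7 = 2.55
ratio = 10^2.55 = 354.81

354.81


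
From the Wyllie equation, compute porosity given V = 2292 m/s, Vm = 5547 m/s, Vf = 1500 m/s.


1/V - 1/Vm = 1/2292 - 1/5547 = 0.00025602
1/Vf - 1/Vm = 1/1500 - 1/5547 = 0.00048639
phi = 0.00025602 / 0.00048639 = 0.5264

0.5264


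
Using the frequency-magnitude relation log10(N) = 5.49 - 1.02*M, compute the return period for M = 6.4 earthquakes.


log10(N) = 5.49 - 1.02*6.4 = -1.038
N = 10^-1.038 = 0.091622
T = 1/N = 1/0.091622 = 10.9144 years

10.9144


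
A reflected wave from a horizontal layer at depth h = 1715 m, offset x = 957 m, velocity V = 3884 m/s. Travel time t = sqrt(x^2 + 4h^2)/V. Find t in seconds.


x^2 + 4h^2 = 957^2 + 4*1715^2 = 915849 + 11764900 = 12680749
sqrt(12680749) = 3561.0039
t = 3561.0039 / 3884 = 0.9168 s

0.9168


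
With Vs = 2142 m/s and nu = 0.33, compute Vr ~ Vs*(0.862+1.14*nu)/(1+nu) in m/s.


Numerator factor = 0.862 + 1.14*0.33 = 1.2382
Denominator = 1 + 0.33 = 1.33
Vr = 2142 * 1.2382 / 1.33 = 1994.15 m/s

1994.15


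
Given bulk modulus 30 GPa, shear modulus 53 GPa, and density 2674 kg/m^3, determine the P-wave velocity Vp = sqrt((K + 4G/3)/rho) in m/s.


First compute the effective modulus:
K + 4G/3 = 30e9 + 4*53e9/3 = 100666666666.67 Pa
Then divide by density:
100666666666.67 / 2674 = 37646472.2014 Pa/(kg/m^3)
Take the square root:
Vp = sqrt(37646472.2014) = 6135.67 m/s

6135.67


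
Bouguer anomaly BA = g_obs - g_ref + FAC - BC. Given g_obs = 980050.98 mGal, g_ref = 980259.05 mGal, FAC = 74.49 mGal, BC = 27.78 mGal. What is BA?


BA = g_obs - g_ref + FAC - BC
= 980050.98 - 980259.05 + 74.49 - 27.78
= -161.36 mGal

-161.36


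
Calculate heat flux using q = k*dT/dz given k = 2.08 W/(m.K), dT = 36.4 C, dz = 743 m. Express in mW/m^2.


q = k * dT / dz * 1000
= 2.08 * 36.4 / 743 * 1000
= 0.1019 * 1000
= 101.9004 mW/m^2

101.9004


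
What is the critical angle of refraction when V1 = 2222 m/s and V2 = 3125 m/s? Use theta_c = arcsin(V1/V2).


V1/V2 = 2222/3125 = 0.71104
theta_c = arcsin(0.71104) = 45.3196 degrees

45.3196


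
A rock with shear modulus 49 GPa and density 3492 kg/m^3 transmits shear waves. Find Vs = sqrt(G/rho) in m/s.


Convert G to Pa: G = 49e9 Pa
Compute G/rho = 49e9 / 3492 = 14032073.3104
Vs = sqrt(14032073.3104) = 3745.94 m/s

3745.94


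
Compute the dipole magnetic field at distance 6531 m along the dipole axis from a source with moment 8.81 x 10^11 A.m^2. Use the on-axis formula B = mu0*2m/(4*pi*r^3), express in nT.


m = 8.81 x 10^11 = 881000000000 A.m^2
2m = 1762000000000 A.m^2
r^3 = 6531^3 = 278573019291
B = (4pi*10^-7) * 1762000000000 / (4*pi * 278573019291) * 1e9
= 2214194.50225 / 3500651803571.73 * 1e9
= 632.5092 nT

632.5092


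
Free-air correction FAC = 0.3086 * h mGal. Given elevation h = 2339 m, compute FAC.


FAC = 0.3086 * h
= 0.3086 * 2339
= 721.8154 mGal

721.8154


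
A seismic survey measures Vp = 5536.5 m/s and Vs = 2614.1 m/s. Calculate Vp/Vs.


Vp/Vs = 5536.5 / 2614.1
= 2.1179

2.1179


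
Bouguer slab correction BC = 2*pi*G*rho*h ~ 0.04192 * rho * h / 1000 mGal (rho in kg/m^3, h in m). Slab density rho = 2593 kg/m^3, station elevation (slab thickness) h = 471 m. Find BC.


BC = 0.04192 * rho * h / 1000
= 0.04192 * 2593 * 471 / 1000
= 51.197 mGal

51.197


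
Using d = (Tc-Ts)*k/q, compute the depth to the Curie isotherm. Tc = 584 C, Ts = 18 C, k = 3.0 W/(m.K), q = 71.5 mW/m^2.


T_Curie - T_surf = 584 - 18 = 566 C
Convert q to W/m^2: 71.5 mW/m^2 = 0.0715 W/m^2
d = 566 * 3.0 / 0.0715 = 23748.25 m

23748.25


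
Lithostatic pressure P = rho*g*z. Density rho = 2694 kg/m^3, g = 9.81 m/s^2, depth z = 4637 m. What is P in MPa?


P = rho * g * z / 1e6
= 2694 * 9.81 * 4637 / 1e6
= 122547285.18 / 1e6
= 122.5473 MPa

122.5473


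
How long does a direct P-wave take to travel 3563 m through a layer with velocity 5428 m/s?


t = x / V
= 3563 / 5428
= 0.6564 s

0.6564


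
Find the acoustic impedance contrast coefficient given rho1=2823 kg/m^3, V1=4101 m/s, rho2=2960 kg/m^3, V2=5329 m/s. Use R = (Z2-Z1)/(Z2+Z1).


Z1 = 2823 * 4101 = 11577123
Z2 = 2960 * 5329 = 15773840
R = (15773840 - 11577123) / (15773840 + 11577123) = 4196717 / 27350963 = 0.1534

0.1534


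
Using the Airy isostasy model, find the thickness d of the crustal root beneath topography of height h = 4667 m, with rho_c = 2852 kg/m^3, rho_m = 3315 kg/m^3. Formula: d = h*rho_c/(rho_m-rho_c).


rho_m - rho_c = 3315 - 2852 = 463
d = 4667 * 2852 / 463
= 13310284 / 463
= 28747.91 m

28747.91


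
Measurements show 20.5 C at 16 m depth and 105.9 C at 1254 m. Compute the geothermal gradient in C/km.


dT = 105.9 - 20.5 = 85.4 C
dz = 1254 - 16 = 1238 m
gradient = dT/dz * 1000 = 85.4/1238 * 1000 = 68.9822 C/km

68.9822


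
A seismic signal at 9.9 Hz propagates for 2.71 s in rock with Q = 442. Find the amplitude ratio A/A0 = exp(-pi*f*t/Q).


pi*f*t/Q = pi*9.9*2.71/442 = 0.190692
A/A0 = exp(-0.190692) = 0.826387

0.826387


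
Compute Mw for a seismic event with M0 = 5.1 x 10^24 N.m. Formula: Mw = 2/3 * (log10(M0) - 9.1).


log10(M0) = log10(5.1 x 10^24) = 24.7076
Mw = 2/3 * (24.7076 - 9.1)
= 2/3 * 15.6076
= 10.41

10.41


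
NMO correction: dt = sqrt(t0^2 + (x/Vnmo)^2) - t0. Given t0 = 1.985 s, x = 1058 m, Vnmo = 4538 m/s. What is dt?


x/Vnmo = 1058/4538 = 0.233142
(x/Vnmo)^2 = 0.054355
t0^2 = 3.940225
sqrt(3.940225 + 0.054355) = 1.998645
dt = 1.998645 - 1.985 = 0.013645

0.013645


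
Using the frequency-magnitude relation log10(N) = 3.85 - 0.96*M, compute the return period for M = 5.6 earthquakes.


log10(N) = 3.85 - 0.96*5.6 = -1.526
N = 10^-1.526 = 0.029785
T = 1/N = 1/0.029785 = 33.5738 years

33.5738


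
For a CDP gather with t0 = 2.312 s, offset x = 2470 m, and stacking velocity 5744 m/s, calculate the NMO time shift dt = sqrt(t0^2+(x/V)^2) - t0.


x/Vnmo = 2470/5744 = 0.430014
(x/Vnmo)^2 = 0.184912
t0^2 = 5.345344
sqrt(5.345344 + 0.184912) = 2.35165
dt = 2.35165 - 2.312 = 0.03965

0.03965


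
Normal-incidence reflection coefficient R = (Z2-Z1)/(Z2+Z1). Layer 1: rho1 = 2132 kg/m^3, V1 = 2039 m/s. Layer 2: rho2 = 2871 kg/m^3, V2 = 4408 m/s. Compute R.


Z1 = 2132 * 2039 = 4347148
Z2 = 2871 * 4408 = 12655368
R = (12655368 - 4347148) / (12655368 + 4347148) = 8308220 / 17002516 = 0.4886

0.4886


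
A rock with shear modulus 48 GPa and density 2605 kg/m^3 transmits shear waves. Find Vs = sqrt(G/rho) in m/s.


Convert G to Pa: G = 48e9 Pa
Compute G/rho = 48e9 / 2605 = 18426103.6468
Vs = sqrt(18426103.6468) = 4292.56 m/s

4292.56


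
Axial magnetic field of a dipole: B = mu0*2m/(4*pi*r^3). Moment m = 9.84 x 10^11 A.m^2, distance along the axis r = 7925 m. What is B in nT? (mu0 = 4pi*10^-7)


m = 9.84 x 10^11 = 984000000000 A.m^2
2m = 1968000000000 A.m^2
r^3 = 7925^3 = 497734578125
B = (4pi*10^-7) * 1968000000000 / (4*pi * 497734578125) * 1e9
= 2473061.736906 / 6254717176300.46 * 1e9
= 395.3915 nT

395.3915


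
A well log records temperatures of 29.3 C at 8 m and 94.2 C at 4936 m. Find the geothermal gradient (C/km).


dT = 94.2 - 29.3 = 64.9 C
dz = 4936 - 8 = 4928 m
gradient = dT/dz * 1000 = 64.9/4928 * 1000 = 13.1696 C/km

13.1696


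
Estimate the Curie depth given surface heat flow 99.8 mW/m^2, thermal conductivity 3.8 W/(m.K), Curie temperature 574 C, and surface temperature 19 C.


T_Curie - T_surf = 574 - 19 = 555 C
Convert q to W/m^2: 99.8 mW/m^2 = 0.0998 W/m^2
d = 555 * 3.8 / 0.0998 = 21132.26 m

21132.26


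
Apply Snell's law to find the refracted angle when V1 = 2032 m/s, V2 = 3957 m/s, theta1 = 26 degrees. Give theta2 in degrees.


sin(theta1) = sin(26 deg) = 0.438371
sin(theta2) = V2/V1 * sin(theta1) = 3957/2032 * 0.438371 = 0.853659
theta2 = arcsin(0.853659) = 58.6119 degrees

58.6119


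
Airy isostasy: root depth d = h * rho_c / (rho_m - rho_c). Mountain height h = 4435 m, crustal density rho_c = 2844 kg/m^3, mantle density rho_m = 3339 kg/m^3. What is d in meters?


rho_m - rho_c = 3339 - 2844 = 495
d = 4435 * 2844 / 495
= 12613140 / 495
= 25481.09 m

25481.09


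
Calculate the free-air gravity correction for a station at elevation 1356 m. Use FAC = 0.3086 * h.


FAC = 0.3086 * h
= 0.3086 * 1356
= 418.4616 mGal

418.4616


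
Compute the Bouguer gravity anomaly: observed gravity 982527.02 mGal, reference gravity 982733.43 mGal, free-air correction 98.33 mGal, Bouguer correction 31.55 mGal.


BA = g_obs - g_ref + FAC - BC
= 982527.02 - 982733.43 + 98.33 - 31.55
= -139.63 mGal

-139.63


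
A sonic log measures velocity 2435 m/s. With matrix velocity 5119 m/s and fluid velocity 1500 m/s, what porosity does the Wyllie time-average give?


1/V - 1/Vm = 1/2435 - 1/5119 = 0.00021533
1/Vf - 1/Vm = 1/1500 - 1/5119 = 0.00047132
phi = 0.00021533 / 0.00047132 = 0.4569

0.4569


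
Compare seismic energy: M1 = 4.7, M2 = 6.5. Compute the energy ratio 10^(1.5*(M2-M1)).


M2 - M1 = 6.5 - 4.7 = 1.8
1.5 * 1.8 = 2.7
ratio = 10^2.7 = 501.19

501.19


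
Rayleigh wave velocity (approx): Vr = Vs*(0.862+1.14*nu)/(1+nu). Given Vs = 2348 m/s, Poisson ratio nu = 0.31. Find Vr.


Numerator factor = 0.862 + 1.14*0.31 = 1.2154
Denominator = 1 + 0.31 = 1.31
Vr = 2348 * 1.2154 / 1.31 = 2178.44 m/s

2178.44


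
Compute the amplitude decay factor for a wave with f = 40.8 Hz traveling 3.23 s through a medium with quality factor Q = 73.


pi*f*t/Q = pi*40.8*3.23/73 = 5.671392
A/A0 = exp(-5.671392) = 0.003443

0.003443


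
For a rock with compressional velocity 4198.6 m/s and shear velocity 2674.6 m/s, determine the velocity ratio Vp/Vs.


Vp/Vs = 4198.6 / 2674.6
= 1.5698

1.5698


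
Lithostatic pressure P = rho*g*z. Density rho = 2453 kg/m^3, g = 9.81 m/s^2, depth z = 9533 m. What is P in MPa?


P = rho * g * z / 1e6
= 2453 * 9.81 * 9533 / 1e6
= 229401444.69 / 1e6
= 229.4014 MPa

229.4014


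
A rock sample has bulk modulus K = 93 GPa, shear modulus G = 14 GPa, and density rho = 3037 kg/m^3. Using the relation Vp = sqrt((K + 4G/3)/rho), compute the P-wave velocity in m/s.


First compute the effective modulus:
K + 4G/3 = 93e9 + 4*14e9/3 = 111666666666.67 Pa
Then divide by density:
111666666666.67 / 3037 = 36768741.0822 Pa/(kg/m^3)
Take the square root:
Vp = sqrt(36768741.0822) = 6063.72 m/s

6063.72


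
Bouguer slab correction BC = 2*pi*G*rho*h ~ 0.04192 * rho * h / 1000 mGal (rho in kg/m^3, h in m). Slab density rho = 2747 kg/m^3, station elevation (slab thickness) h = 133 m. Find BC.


BC = 0.04192 * rho * h / 1000
= 0.04192 * 2747 * 133 / 1000
= 15.3155 mGal

15.3155


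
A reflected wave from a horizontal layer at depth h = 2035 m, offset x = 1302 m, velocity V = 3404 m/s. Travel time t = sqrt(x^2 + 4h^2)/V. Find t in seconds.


x^2 + 4h^2 = 1302^2 + 4*2035^2 = 1695204 + 16564900 = 18260104
sqrt(18260104) = 4273.1843
t = 4273.1843 / 3404 = 1.2553 s

1.2553


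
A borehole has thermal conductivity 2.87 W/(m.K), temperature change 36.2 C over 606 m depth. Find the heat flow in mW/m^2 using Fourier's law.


q = k * dT / dz * 1000
= 2.87 * 36.2 / 606 * 1000
= 0.171442 * 1000
= 171.4422 mW/m^2

171.4422


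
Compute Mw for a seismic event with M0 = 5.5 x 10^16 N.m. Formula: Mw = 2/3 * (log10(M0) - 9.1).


log10(M0) = log10(5.5 x 10^16) = 16.7404
Mw = 2/3 * (16.7404 - 9.1)
= 2/3 * 7.6404
= 5.09

5.09


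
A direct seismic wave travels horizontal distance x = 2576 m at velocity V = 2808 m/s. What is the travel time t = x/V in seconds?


t = x / V
= 2576 / 2808
= 0.9174 s

0.9174


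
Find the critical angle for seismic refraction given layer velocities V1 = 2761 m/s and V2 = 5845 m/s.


V1/V2 = 2761/5845 = 0.47237
theta_c = arcsin(0.47237) = 28.1882 degrees

28.1882


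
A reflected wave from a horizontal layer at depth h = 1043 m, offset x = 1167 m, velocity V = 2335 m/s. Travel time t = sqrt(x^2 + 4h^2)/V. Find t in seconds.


x^2 + 4h^2 = 1167^2 + 4*1043^2 = 1361889 + 4351396 = 5713285
sqrt(5713285) = 2390.2479
t = 2390.2479 / 2335 = 1.0237 s

1.0237


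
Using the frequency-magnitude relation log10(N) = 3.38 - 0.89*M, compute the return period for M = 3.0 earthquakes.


log10(N) = 3.38 - 0.89*3.0 = 0.71
N = 10^0.71 = 5.128614
T = 1/N = 1/5.128614 = 0.195 years

0.195


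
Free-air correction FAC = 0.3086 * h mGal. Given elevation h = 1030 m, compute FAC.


FAC = 0.3086 * h
= 0.3086 * 1030
= 317.858 mGal

317.858


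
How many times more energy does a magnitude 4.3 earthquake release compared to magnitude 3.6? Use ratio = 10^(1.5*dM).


M2 - M1 = 4.3 - 3.6 = 0.7
1.5 * 0.7 = 1.05
ratio = 10^1.05 = 11.22

11.22


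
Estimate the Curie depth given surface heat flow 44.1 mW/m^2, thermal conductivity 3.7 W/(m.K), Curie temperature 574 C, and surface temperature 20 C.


T_Curie - T_surf = 574 - 20 = 554 C
Convert q to W/m^2: 44.1 mW/m^2 = 0.0441 W/m^2
d = 554 * 3.7 / 0.0441 = 46480.73 m

46480.73


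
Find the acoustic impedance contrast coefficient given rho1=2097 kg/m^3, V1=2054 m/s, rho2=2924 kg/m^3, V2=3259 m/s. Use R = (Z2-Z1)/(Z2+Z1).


Z1 = 2097 * 2054 = 4307238
Z2 = 2924 * 3259 = 9529316
R = (9529316 - 4307238) / (9529316 + 4307238) = 5222078 / 13836554 = 0.3774

0.3774


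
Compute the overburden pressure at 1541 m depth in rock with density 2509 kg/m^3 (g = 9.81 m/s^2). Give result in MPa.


P = rho * g * z / 1e6
= 2509 * 9.81 * 1541 / 1e6
= 37929079.89 / 1e6
= 37.9291 MPa

37.9291


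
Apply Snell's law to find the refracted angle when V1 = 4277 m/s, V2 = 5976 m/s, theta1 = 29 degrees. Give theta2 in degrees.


sin(theta1) = sin(29 deg) = 0.48481
sin(theta2) = V2/V1 * sin(theta1) = 5976/4277 * 0.48481 = 0.677396
theta2 = arcsin(0.677396) = 42.6405 degrees

42.6405


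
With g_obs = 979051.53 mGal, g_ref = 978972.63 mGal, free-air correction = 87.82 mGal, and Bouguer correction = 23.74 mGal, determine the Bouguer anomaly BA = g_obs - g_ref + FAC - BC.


BA = g_obs - g_ref + FAC - BC
= 979051.53 - 978972.63 + 87.82 - 23.74
= 142.98 mGal

142.98


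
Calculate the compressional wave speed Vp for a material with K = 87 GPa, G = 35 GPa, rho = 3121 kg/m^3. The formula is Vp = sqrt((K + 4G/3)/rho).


First compute the effective modulus:
K + 4G/3 = 87e9 + 4*35e9/3 = 133666666666.67 Pa
Then divide by density:
133666666666.67 / 3121 = 42828153.3696 Pa/(kg/m^3)
Take the square root:
Vp = sqrt(42828153.3696) = 6544.32 m/s

6544.32


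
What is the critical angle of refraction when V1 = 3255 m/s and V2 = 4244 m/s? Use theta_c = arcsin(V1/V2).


V1/V2 = 3255/4244 = 0.766965
theta_c = arcsin(0.766965) = 50.0821 degrees

50.0821


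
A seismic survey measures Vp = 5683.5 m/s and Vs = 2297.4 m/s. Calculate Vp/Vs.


Vp/Vs = 5683.5 / 2297.4
= 2.4739

2.4739


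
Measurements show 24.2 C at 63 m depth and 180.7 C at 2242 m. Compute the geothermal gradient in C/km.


dT = 180.7 - 24.2 = 156.5 C
dz = 2242 - 63 = 2179 m
gradient = dT/dz * 1000 = 156.5/2179 * 1000 = 71.8219 C/km

71.8219


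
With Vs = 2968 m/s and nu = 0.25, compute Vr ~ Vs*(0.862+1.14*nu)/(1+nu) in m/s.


Numerator factor = 0.862 + 1.14*0.25 = 1.147
Denominator = 1 + 0.25 = 1.25
Vr = 2968 * 1.147 / 1.25 = 2723.44 m/s

2723.44


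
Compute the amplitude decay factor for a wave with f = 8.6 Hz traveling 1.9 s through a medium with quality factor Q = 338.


pi*f*t/Q = pi*8.6*1.9/338 = 0.151875
A/A0 = exp(-0.151875) = 0.859096

0.859096


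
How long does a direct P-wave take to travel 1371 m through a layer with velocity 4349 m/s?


t = x / V
= 1371 / 4349
= 0.3152 s

0.3152


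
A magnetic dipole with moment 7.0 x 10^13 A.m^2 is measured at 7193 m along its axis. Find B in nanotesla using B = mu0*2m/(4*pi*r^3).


m = 7.0 x 10^13 = 70000000000000 A.m^2
2m = 140000000000000 A.m^2
r^3 = 7193^3 = 372160418057
B = (4pi*10^-7) * 140000000000000 / (4*pi * 372160418057) * 1e9
= 175929188.601028 / 4676705741299.11 * 1e9
= 37618.1865 nT

37618.1865


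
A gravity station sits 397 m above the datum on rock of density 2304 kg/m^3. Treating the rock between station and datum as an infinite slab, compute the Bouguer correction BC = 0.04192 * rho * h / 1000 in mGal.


BC = 0.04192 * rho * h / 1000
= 0.04192 * 2304 * 397 / 1000
= 38.3437 mGal

38.3437


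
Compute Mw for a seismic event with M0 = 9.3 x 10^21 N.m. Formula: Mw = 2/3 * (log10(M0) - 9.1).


log10(M0) = log10(9.3 x 10^21) = 21.9685
Mw = 2/3 * (21.9685 - 9.1)
= 2/3 * 12.8685
= 8.58

8.58


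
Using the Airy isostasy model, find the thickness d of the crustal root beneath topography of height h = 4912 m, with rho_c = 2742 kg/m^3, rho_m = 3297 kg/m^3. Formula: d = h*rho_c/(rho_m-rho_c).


rho_m - rho_c = 3297 - 2742 = 555
d = 4912 * 2742 / 555
= 13468704 / 555
= 24267.94 m

24267.94


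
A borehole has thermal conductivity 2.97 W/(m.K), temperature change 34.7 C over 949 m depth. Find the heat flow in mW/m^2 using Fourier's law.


q = k * dT / dz * 1000
= 2.97 * 34.7 / 949 * 1000
= 0.108597 * 1000
= 108.5975 mW/m^2

108.5975


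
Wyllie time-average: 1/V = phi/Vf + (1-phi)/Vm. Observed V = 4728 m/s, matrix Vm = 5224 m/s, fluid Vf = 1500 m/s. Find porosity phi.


1/V - 1/Vm = 1/4728 - 1/5224 = 2.008e-05
1/Vf - 1/Vm = 1/1500 - 1/5224 = 0.00047524
phi = 2.008e-05 / 0.00047524 = 0.0423

0.0423


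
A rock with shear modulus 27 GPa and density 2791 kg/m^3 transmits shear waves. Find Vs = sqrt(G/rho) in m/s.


Convert G to Pa: G = 27e9 Pa
Compute G/rho = 27e9 / 2791 = 9673951.9885
Vs = sqrt(9673951.9885) = 3110.3 m/s

3110.3


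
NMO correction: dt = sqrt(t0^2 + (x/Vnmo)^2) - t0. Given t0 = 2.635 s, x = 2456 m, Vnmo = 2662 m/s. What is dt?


x/Vnmo = 2456/2662 = 0.922615
(x/Vnmo)^2 = 0.851218
t0^2 = 6.943225
sqrt(6.943225 + 0.851218) = 2.791853
dt = 2.791853 - 2.635 = 0.156853

0.156853


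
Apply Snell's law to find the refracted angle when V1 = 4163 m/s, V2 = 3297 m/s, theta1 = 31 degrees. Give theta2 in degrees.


sin(theta1) = sin(31 deg) = 0.515038
sin(theta2) = V2/V1 * sin(theta1) = 3297/4163 * 0.515038 = 0.407898
theta2 = arcsin(0.407898) = 24.0729 degrees

24.0729


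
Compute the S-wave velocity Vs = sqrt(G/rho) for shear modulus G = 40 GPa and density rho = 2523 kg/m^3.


Convert G to Pa: G = 40e9 Pa
Compute G/rho = 40e9 / 2523 = 15854141.8946
Vs = sqrt(15854141.8946) = 3981.73 m/s

3981.73


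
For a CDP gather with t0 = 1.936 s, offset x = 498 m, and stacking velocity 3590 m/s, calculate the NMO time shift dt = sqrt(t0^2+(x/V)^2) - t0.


x/Vnmo = 498/3590 = 0.138719
(x/Vnmo)^2 = 0.019243
t0^2 = 3.748096
sqrt(3.748096 + 0.019243) = 1.940963
dt = 1.940963 - 1.936 = 0.004963

0.004963


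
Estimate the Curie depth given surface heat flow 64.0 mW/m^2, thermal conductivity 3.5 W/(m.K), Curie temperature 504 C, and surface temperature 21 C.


T_Curie - T_surf = 504 - 21 = 483 C
Convert q to W/m^2: 64.0 mW/m^2 = 0.064 W/m^2
d = 483 * 3.5 / 0.064 = 26414.06 m

26414.06


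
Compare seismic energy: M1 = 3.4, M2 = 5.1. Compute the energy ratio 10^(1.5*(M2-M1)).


M2 - M1 = 5.1 - 3.4 = 1.7
1.5 * 1.7 = 2.55
ratio = 10^2.55 = 354.81

354.81


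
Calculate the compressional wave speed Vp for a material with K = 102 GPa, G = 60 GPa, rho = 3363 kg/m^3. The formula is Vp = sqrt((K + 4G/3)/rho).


First compute the effective modulus:
K + 4G/3 = 102e9 + 4*60e9/3 = 182000000000.0 Pa
Then divide by density:
182000000000.0 / 3363 = 54118346.7142 Pa/(kg/m^3)
Take the square root:
Vp = sqrt(54118346.7142) = 7356.52 m/s

7356.52


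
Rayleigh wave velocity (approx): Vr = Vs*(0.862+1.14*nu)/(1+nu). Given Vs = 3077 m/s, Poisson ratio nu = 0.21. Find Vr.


Numerator factor = 0.862 + 1.14*0.21 = 1.1014
Denominator = 1 + 0.21 = 1.21
Vr = 3077 * 1.1014 / 1.21 = 2800.83 m/s

2800.83


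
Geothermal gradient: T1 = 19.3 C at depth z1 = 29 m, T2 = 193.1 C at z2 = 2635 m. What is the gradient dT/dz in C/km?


dT = 193.1 - 19.3 = 173.8 C
dz = 2635 - 29 = 2606 m
gradient = dT/dz * 1000 = 173.8/2606 * 1000 = 66.6922 C/km

66.6922


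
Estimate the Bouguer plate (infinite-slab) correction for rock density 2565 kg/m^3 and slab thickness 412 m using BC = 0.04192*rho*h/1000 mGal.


BC = 0.04192 * rho * h / 1000
= 0.04192 * 2565 * 412 / 1000
= 44.3002 mGal

44.3002


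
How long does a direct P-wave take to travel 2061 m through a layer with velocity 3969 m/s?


t = x / V
= 2061 / 3969
= 0.5193 s

0.5193


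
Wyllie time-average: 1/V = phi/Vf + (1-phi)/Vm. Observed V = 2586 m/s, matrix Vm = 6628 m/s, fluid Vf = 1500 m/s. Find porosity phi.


1/V - 1/Vm = 1/2586 - 1/6628 = 0.00023582
1/Vf - 1/Vm = 1/1500 - 1/6628 = 0.00051579
phi = 0.00023582 / 0.00051579 = 0.4572

0.4572


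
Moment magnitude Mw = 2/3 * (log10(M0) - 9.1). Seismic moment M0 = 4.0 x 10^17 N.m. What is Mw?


log10(M0) = log10(4.0 x 10^17) = 17.6021
Mw = 2/3 * (17.6021 - 9.1)
= 2/3 * 8.5021
= 5.67

5.67


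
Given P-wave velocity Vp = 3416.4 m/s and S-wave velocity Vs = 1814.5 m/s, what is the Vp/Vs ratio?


Vp/Vs = 3416.4 / 1814.5
= 1.8828

1.8828


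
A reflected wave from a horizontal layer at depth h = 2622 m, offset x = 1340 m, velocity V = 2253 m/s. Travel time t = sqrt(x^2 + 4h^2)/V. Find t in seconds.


x^2 + 4h^2 = 1340^2 + 4*2622^2 = 1795600 + 27499536 = 29295136
sqrt(29295136) = 5412.4981
t = 5412.4981 / 2253 = 2.4024 s

2.4024


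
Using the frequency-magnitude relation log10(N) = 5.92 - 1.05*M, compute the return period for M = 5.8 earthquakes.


log10(N) = 5.92 - 1.05*5.8 = -0.17
N = 10^-0.17 = 0.676083
T = 1/N = 1/0.676083 = 1.4791 years

1.4791


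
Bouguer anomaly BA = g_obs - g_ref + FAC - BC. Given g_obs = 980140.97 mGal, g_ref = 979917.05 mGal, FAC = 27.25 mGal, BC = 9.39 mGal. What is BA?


BA = g_obs - g_ref + FAC - BC
= 980140.97 - 979917.05 + 27.25 - 9.39
= 241.78 mGal

241.78


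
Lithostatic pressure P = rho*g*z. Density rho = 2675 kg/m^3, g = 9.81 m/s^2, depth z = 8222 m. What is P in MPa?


P = rho * g * z / 1e6
= 2675 * 9.81 * 8222 / 1e6
= 215759668.5 / 1e6
= 215.7597 MPa

215.7597


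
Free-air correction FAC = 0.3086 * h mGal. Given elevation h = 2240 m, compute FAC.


FAC = 0.3086 * h
= 0.3086 * 2240
= 691.264 mGal

691.264


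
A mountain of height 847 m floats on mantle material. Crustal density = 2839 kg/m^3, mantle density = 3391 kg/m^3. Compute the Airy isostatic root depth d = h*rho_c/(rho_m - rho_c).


rho_m - rho_c = 3391 - 2839 = 552
d = 847 * 2839 / 552
= 2404633 / 552
= 4356.22 m

4356.22


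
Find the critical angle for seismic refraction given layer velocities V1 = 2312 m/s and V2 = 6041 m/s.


V1/V2 = 2312/6041 = 0.382718
theta_c = arcsin(0.382718) = 22.5021 degrees

22.5021


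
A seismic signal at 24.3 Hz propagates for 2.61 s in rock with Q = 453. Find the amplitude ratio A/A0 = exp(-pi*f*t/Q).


pi*f*t/Q = pi*24.3*2.61/453 = 0.439844
A/A0 = exp(-0.439844) = 0.644137

0.644137


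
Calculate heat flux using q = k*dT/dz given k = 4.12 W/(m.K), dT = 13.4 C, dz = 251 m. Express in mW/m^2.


q = k * dT / dz * 1000
= 4.12 * 13.4 / 251 * 1000
= 0.219952 * 1000
= 219.9522 mW/m^2

219.9522


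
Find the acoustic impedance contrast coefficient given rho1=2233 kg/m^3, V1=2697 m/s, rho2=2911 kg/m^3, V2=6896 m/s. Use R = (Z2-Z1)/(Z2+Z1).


Z1 = 2233 * 2697 = 6022401
Z2 = 2911 * 6896 = 20074256
R = (20074256 - 6022401) / (20074256 + 6022401) = 14051855 / 26096657 = 0.5385

0.5385


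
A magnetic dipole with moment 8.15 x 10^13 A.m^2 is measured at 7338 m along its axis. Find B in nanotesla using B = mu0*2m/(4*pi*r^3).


m = 8.15 x 10^13 = 81500000000000 A.m^2
2m = 163000000000000 A.m^2
r^3 = 7338^3 = 395123738472
B = (4pi*10^-7) * 163000000000000 / (4*pi * 395123738472) * 1e9
= 204831841.014055 / 4965271336170.28 * 1e9
= 41252.8998 nT

41252.8998


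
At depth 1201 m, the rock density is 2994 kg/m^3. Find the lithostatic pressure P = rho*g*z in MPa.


P = rho * g * z / 1e6
= 2994 * 9.81 * 1201 / 1e6
= 35274739.14 / 1e6
= 35.2747 MPa

35.2747


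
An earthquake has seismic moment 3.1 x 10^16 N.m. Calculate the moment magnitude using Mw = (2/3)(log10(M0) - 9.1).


log10(M0) = log10(3.1 x 10^16) = 16.4914
Mw = 2/3 * (16.4914 - 9.1)
= 2/3 * 7.3914
= 4.93

4.93


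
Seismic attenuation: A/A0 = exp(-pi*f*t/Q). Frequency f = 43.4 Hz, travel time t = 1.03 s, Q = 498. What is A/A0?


pi*f*t/Q = pi*43.4*1.03/498 = 0.281999
A/A0 = exp(-0.281999) = 0.754274

0.754274


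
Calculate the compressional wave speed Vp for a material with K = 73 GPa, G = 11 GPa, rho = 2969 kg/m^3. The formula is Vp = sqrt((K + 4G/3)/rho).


First compute the effective modulus:
K + 4G/3 = 73e9 + 4*11e9/3 = 87666666666.67 Pa
Then divide by density:
87666666666.67 / 2969 = 29527338.0487 Pa/(kg/m^3)
Take the square root:
Vp = sqrt(29527338.0487) = 5433.91 m/s

5433.91


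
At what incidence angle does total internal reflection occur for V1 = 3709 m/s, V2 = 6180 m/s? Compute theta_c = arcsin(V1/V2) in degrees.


V1/V2 = 3709/6180 = 0.600162
theta_c = arcsin(0.600162) = 36.8815 degrees

36.8815


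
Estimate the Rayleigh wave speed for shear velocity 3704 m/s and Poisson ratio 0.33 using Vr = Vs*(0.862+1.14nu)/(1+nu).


Numerator factor = 0.862 + 1.14*0.33 = 1.2382
Denominator = 1 + 0.33 = 1.33
Vr = 3704 * 1.2382 / 1.33 = 3448.34 m/s

3448.34


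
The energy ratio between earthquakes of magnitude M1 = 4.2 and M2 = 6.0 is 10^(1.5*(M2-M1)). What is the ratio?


M2 - M1 = 6.0 - 4.2 = 1.8
1.5 * 1.8 = 2.7
ratio = 10^2.7 = 501.19

501.19


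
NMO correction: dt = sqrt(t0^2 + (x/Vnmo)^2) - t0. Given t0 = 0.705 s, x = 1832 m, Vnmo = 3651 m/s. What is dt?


x/Vnmo = 1832/3651 = 0.50178
(x/Vnmo)^2 = 0.251784
t0^2 = 0.497025
sqrt(0.497025 + 0.251784) = 0.865337
dt = 0.865337 - 0.705 = 0.160337

0.160337


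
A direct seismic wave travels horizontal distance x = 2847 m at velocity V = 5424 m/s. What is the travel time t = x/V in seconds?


t = x / V
= 2847 / 5424
= 0.5249 s

0.5249


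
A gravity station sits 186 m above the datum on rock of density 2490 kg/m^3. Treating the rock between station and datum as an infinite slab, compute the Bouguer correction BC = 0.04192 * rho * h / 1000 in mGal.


BC = 0.04192 * rho * h / 1000
= 0.04192 * 2490 * 186 / 1000
= 19.4148 mGal

19.4148


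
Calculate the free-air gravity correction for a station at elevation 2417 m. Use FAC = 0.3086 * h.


FAC = 0.3086 * h
= 0.3086 * 2417
= 745.8862 mGal

745.8862


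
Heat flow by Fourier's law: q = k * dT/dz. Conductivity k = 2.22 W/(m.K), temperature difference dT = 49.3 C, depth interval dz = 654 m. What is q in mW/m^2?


q = k * dT / dz * 1000
= 2.22 * 49.3 / 654 * 1000
= 0.167349 * 1000
= 167.3486 mW/m^2

167.3486


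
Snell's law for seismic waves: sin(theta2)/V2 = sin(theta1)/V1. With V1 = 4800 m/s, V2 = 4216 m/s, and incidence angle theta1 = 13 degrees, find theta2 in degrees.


sin(theta1) = sin(13 deg) = 0.224951
sin(theta2) = V2/V1 * sin(theta1) = 4216/4800 * 0.224951 = 0.197582
theta2 = arcsin(0.197582) = 11.3956 degrees

11.3956


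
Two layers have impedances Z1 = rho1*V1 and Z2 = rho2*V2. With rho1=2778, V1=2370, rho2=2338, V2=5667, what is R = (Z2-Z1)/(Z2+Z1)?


Z1 = 2778 * 2370 = 6583860
Z2 = 2338 * 5667 = 13249446
R = (13249446 - 6583860) / (13249446 + 6583860) = 6665586 / 19833306 = 0.3361

0.3361


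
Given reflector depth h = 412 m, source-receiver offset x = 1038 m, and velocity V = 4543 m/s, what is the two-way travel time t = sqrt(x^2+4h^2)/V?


x^2 + 4h^2 = 1038^2 + 4*412^2 = 1077444 + 678976 = 1756420
sqrt(1756420) = 1325.3
t = 1325.3 / 4543 = 0.2917 s

0.2917


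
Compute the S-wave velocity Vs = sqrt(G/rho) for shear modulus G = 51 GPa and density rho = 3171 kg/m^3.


Convert G to Pa: G = 51e9 Pa
Compute G/rho = 51e9 / 3171 = 16083254.4939
Vs = sqrt(16083254.4939) = 4010.39 m/s

4010.39


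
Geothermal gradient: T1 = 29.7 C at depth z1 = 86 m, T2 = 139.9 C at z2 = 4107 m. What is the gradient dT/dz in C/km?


dT = 139.9 - 29.7 = 110.2 C
dz = 4107 - 86 = 4021 m
gradient = dT/dz * 1000 = 110.2/4021 * 1000 = 27.4061 C/km

27.4061


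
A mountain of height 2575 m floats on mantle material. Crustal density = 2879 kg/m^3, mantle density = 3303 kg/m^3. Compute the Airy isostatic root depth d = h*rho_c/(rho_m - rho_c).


rho_m - rho_c = 3303 - 2879 = 424
d = 2575 * 2879 / 424
= 7413425 / 424
= 17484.49 m

17484.49


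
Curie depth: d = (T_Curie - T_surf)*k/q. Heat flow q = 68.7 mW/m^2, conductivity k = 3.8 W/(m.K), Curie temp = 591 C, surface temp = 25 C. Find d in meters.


T_Curie - T_surf = 591 - 25 = 566 C
Convert q to W/m^2: 68.7 mW/m^2 = 0.0687 W/m^2
d = 566 * 3.8 / 0.0687 = 31307.13 m

31307.13


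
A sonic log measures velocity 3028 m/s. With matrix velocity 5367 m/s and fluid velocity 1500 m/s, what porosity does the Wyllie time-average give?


1/V - 1/Vm = 1/3028 - 1/5367 = 0.00014393
1/Vf - 1/Vm = 1/1500 - 1/5367 = 0.00048034
phi = 0.00014393 / 0.00048034 = 0.2996

0.2996


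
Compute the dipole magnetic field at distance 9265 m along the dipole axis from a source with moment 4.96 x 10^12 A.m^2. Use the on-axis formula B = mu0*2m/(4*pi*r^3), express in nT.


m = 4.96 x 10^12 = 4960000000000 A.m^2
2m = 9920000000000 A.m^2
r^3 = 9265^3 = 795309684625
B = (4pi*10^-7) * 9920000000000 / (4*pi * 795309684625) * 1e9
= 12465839.649444 / 9994156250186.86 * 1e9
= 1247.3129 nT

1247.3129


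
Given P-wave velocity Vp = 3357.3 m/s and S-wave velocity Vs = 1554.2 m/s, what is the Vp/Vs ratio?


Vp/Vs = 3357.3 / 1554.2
= 2.1601

2.1601


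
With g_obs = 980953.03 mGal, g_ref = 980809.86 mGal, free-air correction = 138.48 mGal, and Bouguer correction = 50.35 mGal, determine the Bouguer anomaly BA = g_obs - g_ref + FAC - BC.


BA = g_obs - g_ref + FAC - BC
= 980953.03 - 980809.86 + 138.48 - 50.35
= 231.3 mGal

231.3


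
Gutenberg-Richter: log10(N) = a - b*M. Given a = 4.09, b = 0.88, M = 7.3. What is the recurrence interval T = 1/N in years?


log10(N) = 4.09 - 0.88*7.3 = -2.334
N = 10^-2.334 = 0.004634
T = 1/N = 1/0.004634 = 215.7744 years

215.7744


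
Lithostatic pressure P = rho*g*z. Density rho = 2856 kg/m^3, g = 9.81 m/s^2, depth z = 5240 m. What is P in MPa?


P = rho * g * z / 1e6
= 2856 * 9.81 * 5240 / 1e6
= 146810966.4 / 1e6
= 146.811 MPa

146.811


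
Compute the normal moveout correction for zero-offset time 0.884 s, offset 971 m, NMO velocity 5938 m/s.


x/Vnmo = 971/5938 = 0.163523
(x/Vnmo)^2 = 0.02674
t0^2 = 0.781456
sqrt(0.781456 + 0.02674) = 0.898997
dt = 0.898997 - 0.884 = 0.014997

0.014997


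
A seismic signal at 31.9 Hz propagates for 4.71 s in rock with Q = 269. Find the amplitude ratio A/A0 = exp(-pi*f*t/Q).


pi*f*t/Q = pi*31.9*4.71/269 = 1.754725
A/A0 = exp(-1.754725) = 0.172955

0.172955


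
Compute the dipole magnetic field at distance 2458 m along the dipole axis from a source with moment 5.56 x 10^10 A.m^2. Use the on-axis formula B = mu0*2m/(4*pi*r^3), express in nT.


m = 5.56 x 10^10 = 55600000000 A.m^2
2m = 111200000000 A.m^2
r^3 = 2458^3 = 14850655912
B = (4pi*10^-7) * 111200000000 / (4*pi * 14850655912) * 1e9
= 139738.041232 / 186618846056.52 * 1e9
= 748.7885 nT

748.7885


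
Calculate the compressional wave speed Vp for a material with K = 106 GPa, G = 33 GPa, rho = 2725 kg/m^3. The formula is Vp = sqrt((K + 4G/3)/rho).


First compute the effective modulus:
K + 4G/3 = 106e9 + 4*33e9/3 = 150000000000.0 Pa
Then divide by density:
150000000000.0 / 2725 = 55045871.5596 Pa/(kg/m^3)
Take the square root:
Vp = sqrt(55045871.5596) = 7419.29 m/s

7419.29


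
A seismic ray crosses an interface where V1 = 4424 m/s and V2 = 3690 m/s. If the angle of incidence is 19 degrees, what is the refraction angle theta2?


sin(theta1) = sin(19 deg) = 0.325568
sin(theta2) = V2/V1 * sin(theta1) = 3690/4424 * 0.325568 = 0.271552
theta2 = arcsin(0.271552) = 15.7566 degrees

15.7566


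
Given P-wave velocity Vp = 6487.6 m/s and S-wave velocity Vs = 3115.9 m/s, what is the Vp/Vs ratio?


Vp/Vs = 6487.6 / 3115.9
= 2.0821

2.0821


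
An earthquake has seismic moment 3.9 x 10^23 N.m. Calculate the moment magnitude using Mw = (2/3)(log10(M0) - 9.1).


log10(M0) = log10(3.9 x 10^23) = 23.5911
Mw = 2/3 * (23.5911 - 9.1)
= 2/3 * 14.4911
= 9.66

9.66


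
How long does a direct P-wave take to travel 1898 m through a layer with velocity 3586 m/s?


t = x / V
= 1898 / 3586
= 0.5293 s

0.5293


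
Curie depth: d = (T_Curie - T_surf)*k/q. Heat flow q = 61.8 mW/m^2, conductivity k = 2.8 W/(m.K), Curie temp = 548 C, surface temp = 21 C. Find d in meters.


T_Curie - T_surf = 548 - 21 = 527 C
Convert q to W/m^2: 61.8 mW/m^2 = 0.0618 W/m^2
d = 527 * 2.8 / 0.0618 = 23877.02 m

23877.02


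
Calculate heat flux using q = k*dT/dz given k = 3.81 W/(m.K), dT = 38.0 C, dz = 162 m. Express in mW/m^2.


q = k * dT / dz * 1000
= 3.81 * 38.0 / 162 * 1000
= 0.893704 * 1000
= 893.7037 mW/m^2

893.7037


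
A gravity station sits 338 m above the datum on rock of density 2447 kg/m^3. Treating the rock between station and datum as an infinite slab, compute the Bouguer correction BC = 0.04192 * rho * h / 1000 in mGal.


BC = 0.04192 * rho * h / 1000
= 0.04192 * 2447 * 338 / 1000
= 34.6714 mGal

34.6714


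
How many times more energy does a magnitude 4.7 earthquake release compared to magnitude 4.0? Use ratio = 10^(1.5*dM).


M2 - M1 = 4.7 - 4.0 = 0.7
1.5 * 0.7 = 1.05
ratio = 10^1.05 = 11.22

11.22


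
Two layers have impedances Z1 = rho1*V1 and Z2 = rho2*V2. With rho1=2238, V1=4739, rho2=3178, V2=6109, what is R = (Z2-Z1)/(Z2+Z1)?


Z1 = 2238 * 4739 = 10605882
Z2 = 3178 * 6109 = 19414402
R = (19414402 - 10605882) / (19414402 + 10605882) = 8808520 / 30020284 = 0.2934

0.2934


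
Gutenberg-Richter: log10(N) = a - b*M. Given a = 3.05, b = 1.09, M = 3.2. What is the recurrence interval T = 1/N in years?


log10(N) = 3.05 - 1.09*3.2 = -0.438
N = 10^-0.438 = 0.364754
T = 1/N = 1/0.364754 = 2.7416 years

2.7416


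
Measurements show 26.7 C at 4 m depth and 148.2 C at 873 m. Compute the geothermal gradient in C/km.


dT = 148.2 - 26.7 = 121.5 C
dz = 873 - 4 = 869 m
gradient = dT/dz * 1000 = 121.5/869 * 1000 = 139.8159 C/km

139.8159


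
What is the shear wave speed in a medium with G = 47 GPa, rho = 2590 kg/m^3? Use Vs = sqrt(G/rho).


Convert G to Pa: G = 47e9 Pa
Compute G/rho = 47e9 / 2590 = 18146718.1467
Vs = sqrt(18146718.1467) = 4259.9 m/s

4259.9


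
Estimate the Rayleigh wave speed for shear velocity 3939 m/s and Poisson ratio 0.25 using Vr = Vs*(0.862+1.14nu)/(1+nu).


Numerator factor = 0.862 + 1.14*0.25 = 1.147
Denominator = 1 + 0.25 = 1.25
Vr = 3939 * 1.147 / 1.25 = 3614.43 m/s

3614.43


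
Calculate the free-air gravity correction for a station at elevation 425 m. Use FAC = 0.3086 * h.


FAC = 0.3086 * h
= 0.3086 * 425
= 131.155 mGal

131.155


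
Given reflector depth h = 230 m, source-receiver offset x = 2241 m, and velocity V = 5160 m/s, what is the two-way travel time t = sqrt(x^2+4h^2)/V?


x^2 + 4h^2 = 2241^2 + 4*230^2 = 5022081 + 211600 = 5233681
sqrt(5233681) = 2287.724
t = 2287.724 / 5160 = 0.4434 s

0.4434


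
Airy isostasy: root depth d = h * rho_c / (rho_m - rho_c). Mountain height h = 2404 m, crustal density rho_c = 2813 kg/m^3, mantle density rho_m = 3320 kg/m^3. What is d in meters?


rho_m - rho_c = 3320 - 2813 = 507
d = 2404 * 2813 / 507
= 6762452 / 507
= 13338.17 m

13338.17


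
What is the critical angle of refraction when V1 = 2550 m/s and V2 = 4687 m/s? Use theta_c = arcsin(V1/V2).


V1/V2 = 2550/4687 = 0.544058
theta_c = arcsin(0.544058) = 32.9603 degrees

32.9603


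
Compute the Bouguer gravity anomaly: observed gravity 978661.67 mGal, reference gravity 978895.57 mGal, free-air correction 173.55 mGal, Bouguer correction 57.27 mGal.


BA = g_obs - g_ref + FAC - BC
= 978661.67 - 978895.57 + 173.55 - 57.27
= -117.62 mGal

-117.62


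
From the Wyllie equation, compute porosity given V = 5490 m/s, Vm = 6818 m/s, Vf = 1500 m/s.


1/V - 1/Vm = 1/5490 - 1/6818 = 3.548e-05
1/Vf - 1/Vm = 1/1500 - 1/6818 = 0.00052
phi = 3.548e-05 / 0.00052 = 0.0682

0.0682


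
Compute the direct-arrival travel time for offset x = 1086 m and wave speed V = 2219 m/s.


t = x / V
= 1086 / 2219
= 0.4894 s

0.4894


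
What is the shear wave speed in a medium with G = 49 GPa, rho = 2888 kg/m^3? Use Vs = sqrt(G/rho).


Convert G to Pa: G = 49e9 Pa
Compute G/rho = 49e9 / 2888 = 16966759.0028
Vs = sqrt(16966759.0028) = 4119.07 m/s

4119.07


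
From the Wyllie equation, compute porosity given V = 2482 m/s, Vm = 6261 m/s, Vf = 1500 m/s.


1/V - 1/Vm = 1/2482 - 1/6261 = 0.00024318
1/Vf - 1/Vm = 1/1500 - 1/6261 = 0.00050695
phi = 0.00024318 / 0.00050695 = 0.4797

0.4797


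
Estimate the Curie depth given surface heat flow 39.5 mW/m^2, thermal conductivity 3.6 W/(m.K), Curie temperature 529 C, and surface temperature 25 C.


T_Curie - T_surf = 529 - 25 = 504 C
Convert q to W/m^2: 39.5 mW/m^2 = 0.0395 W/m^2
d = 504 * 3.6 / 0.0395 = 45934.18 m

45934.18


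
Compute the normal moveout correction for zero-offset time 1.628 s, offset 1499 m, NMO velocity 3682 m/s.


x/Vnmo = 1499/3682 = 0.407116
(x/Vnmo)^2 = 0.165743
t0^2 = 2.650384
sqrt(2.650384 + 0.165743) = 1.678132
dt = 1.678132 - 1.628 = 0.050132

0.050132


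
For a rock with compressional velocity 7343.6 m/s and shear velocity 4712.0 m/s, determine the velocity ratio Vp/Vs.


Vp/Vs = 7343.6 / 4712.0
= 1.5585

1.5585
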